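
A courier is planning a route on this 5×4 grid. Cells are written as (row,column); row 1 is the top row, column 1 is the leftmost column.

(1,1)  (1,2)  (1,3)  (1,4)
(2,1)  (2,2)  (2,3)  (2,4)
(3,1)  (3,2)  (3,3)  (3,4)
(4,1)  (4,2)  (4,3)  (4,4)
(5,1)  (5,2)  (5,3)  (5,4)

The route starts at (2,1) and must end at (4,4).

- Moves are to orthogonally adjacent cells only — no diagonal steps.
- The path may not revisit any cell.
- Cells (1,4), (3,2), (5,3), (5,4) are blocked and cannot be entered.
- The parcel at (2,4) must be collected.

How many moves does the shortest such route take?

5

Any route passes through (2,4) somewhere between (2,1) and (4,4). Summing Manhattan distances along the two legs ((2,1) → (2,4) → (4,4)) gives a lower bound of 3 + 2 = 5 moves.
A route of 5 moves achieves this: (2,1) → (2,2) → (2,3) → (2,4) → (3,4) → (4,4).
Since 5 matches the lower bound, it is optimal.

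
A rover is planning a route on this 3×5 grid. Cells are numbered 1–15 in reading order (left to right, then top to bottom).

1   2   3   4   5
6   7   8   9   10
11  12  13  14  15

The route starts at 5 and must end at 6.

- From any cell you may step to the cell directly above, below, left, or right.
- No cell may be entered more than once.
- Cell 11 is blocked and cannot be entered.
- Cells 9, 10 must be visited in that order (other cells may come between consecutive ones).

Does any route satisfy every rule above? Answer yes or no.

yes

One route that works: 5 → 4 → 9 → 10 → 15 → 14 → 13 → 8 → 7 → 6.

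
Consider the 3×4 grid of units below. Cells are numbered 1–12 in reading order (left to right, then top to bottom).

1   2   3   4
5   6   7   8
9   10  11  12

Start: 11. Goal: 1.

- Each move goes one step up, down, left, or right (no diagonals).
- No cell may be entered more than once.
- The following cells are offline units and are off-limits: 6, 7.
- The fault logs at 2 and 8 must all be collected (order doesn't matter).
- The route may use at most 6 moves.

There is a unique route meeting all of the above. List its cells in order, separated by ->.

11 -> 12 -> 8 -> 4 -> 3 -> 2 -> 1

The budget equals the shortest possible length, so every move has to be on a shortest route through the required cells.
Route from 11: right to 12, 2× up (reaching 4), 3× left (reaching 1) — 6 moves in all.
Check: all required cells visited; 6 ≤ 6 moves.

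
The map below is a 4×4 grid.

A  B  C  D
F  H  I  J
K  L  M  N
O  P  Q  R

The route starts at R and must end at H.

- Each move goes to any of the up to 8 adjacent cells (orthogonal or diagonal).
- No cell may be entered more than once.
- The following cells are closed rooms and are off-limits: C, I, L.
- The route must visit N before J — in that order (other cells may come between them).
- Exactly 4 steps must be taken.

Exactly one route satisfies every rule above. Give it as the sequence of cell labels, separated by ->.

R -> N -> J -> M -> H

The waypoints must appear in the order N, J, with no cell reused.
Route from R: up 2 to J, down-left 1 to M, up-left 1 to H — 4 moves in all.
Check: order respected (N at step 1, J at step 2); 4 moves as required.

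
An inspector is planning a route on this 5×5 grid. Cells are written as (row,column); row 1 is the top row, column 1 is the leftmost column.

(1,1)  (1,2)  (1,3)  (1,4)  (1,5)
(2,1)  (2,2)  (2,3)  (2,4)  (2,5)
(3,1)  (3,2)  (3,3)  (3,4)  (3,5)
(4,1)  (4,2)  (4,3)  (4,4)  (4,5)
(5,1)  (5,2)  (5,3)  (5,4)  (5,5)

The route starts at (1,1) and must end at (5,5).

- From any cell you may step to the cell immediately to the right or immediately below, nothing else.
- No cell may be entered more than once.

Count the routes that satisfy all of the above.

70

A right/down-only route from (1,1) to (5,5) makes exactly 4 down-moves and 4 right-moves in some order.
With no other constraints that would be C(8,4) = 70 routes.
That gives 70 routes.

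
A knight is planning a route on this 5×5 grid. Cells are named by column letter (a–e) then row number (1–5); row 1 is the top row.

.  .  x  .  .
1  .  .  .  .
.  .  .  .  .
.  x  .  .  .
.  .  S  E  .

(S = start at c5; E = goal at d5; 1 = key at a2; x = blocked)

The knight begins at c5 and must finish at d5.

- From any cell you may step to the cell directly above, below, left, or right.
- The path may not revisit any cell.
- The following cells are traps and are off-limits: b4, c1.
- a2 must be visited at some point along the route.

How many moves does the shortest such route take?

11

Any route passes through a2 somewhere between c5 and d5. Summing Manhattan distances along the two legs (c5 → a2 → d5) gives a lower bound of 5 + 6 = 11 moves.
A route of 11 moves achieves this: c5 → c4 → c3 → b3 → a3 → a2 → b2 → c2 → d2 → d3 → d4 → d5.
Since 11 matches the lower bound, it is optimal.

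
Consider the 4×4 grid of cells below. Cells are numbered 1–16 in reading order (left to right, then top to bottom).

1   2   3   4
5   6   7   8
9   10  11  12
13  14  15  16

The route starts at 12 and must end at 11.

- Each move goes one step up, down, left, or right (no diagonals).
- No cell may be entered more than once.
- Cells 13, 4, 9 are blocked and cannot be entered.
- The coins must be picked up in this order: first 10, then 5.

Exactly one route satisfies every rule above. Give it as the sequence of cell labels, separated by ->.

12 -> 16 -> 15 -> 14 -> 10 -> 6 -> 5 -> 1 -> 2 -> 3 -> 7 -> 11

The waypoints must appear in the order 10, 5, with no cell reused.
Route from 12: down 1 to 16, left 2 to 14, up 2 to 6, left 1 to 5, up 1 to 1, right 2 to 3, down 2 to 11 — 11 moves in all.
Check: order respected (10 at step 4, 5 at step 6).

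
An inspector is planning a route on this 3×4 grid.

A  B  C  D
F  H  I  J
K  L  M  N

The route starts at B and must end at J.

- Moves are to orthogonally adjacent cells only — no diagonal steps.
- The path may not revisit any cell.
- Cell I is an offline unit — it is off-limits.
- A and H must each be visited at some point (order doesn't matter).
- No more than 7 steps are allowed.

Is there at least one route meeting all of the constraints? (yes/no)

yes

One route that works: B → A → F → H → L → M → N → J.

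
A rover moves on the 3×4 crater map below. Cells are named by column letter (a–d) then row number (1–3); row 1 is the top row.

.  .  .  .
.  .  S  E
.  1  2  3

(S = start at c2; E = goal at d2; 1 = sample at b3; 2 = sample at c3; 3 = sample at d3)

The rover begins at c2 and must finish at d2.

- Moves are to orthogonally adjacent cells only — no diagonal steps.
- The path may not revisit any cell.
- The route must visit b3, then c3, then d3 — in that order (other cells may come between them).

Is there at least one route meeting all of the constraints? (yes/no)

yes

One route that works: c2 → b2 → b3 → c3 → d3 → d2.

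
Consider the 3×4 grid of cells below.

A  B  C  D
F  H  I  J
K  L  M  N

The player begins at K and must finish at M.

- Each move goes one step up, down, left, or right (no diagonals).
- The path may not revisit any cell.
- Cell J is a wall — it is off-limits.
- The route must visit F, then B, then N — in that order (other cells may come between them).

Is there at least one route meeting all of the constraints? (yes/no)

no

N must be visited but has only one open neighbour (M), and it is neither the start nor the goal — the route would have to enter and leave through M, re-entering it.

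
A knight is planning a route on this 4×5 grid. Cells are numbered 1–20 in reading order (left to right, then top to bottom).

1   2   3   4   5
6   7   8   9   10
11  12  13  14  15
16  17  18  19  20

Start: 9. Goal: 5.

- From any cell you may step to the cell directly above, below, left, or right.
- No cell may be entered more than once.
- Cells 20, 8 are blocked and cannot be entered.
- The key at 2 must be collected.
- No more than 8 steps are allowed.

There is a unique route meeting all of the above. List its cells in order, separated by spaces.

9 14 13 12 7 2 3 4 5

Any route must reach 2 and still end at 5 within 8 moves, so the order of the required stops is forced.
Route from 9: down to 14, 2× left (reaching 12), 2× up (reaching 2), 3× right (reaching 5) — 8 moves in all.
Check: all required cells visited; 8 ≤ 8 moves.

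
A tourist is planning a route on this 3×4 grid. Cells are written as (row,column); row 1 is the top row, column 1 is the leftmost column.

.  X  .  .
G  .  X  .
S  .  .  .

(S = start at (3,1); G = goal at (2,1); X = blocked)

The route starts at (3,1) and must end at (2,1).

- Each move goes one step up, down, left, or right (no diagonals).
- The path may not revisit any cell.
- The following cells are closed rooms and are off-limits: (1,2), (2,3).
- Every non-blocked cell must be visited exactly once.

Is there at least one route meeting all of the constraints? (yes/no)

Cell (1,1) has only one open neighbour but is neither the start nor the goal, so a Hamiltonian route would have to both enter and leave it through the same neighbour — impossible without revisiting.

no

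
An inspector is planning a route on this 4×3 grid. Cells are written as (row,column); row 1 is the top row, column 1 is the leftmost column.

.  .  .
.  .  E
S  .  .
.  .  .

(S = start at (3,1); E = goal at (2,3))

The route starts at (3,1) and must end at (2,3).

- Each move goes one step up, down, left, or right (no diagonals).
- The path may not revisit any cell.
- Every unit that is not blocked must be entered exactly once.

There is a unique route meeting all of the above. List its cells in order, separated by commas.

Need to visit all 12 open cells exactly once, starting at (3,1) and ending at (2,3).
Route from (3,1): down to (4,1), 2× right (reaching (4,3)), up to (3,3), left to (3,2), up to (2,2), left to (2,1), up to (1,1), 2× right (reaching (1,3)), down to (2,3) — 11 moves in all.
Check: all 12 open cells covered.

(3,1), (4,1), (4,2), (4,3), (3,3), (3,2), (2,2), (2,1), (1,1), (1,2), (1,3), (2,3)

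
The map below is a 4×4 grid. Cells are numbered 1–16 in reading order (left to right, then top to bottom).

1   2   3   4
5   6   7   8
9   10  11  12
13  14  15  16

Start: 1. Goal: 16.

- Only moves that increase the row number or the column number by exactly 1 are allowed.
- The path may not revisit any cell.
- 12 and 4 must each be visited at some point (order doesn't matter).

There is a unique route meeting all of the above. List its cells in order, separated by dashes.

1 - 2 - 3 - 4 - 8 - 12 - 16

Moves only go right or down, so the column and row indices never decrease.
Route from 1: 3× right (reaching 4), 3× down (reaching 16) — 6 moves in all.
Check: all required cells visited.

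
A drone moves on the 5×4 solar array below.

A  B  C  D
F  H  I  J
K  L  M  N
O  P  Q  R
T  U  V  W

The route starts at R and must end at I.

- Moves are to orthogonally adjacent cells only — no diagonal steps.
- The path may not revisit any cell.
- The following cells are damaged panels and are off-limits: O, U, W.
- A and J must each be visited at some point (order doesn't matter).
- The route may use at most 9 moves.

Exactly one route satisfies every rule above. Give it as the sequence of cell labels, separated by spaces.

The budget equals the shortest possible length, so every move has to be on a shortest route through the required cells.
Route from R: 3× up (reaching D), 3× left (reaching A), down to F, 2× right (reaching I) — 9 moves in all.
Check: all required cells visited; 9 ≤ 9 moves.

R N J D C B A F H I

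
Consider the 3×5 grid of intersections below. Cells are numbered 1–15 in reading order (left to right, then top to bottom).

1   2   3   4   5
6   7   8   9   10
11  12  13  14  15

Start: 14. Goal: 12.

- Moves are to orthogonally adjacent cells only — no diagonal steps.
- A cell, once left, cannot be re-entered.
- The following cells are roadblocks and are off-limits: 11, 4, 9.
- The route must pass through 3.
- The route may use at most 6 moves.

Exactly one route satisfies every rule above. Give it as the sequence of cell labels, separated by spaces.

The 6-move cap with required stops at 3 leaves no slack for detours.
Route from 14: left 1 to 13, up 2 to 3, left 1 to 2, down 2 to 12 — 6 moves in all.
Check: all required cells visited; 6 ≤ 6 moves.

14 13 8 3 2 7 12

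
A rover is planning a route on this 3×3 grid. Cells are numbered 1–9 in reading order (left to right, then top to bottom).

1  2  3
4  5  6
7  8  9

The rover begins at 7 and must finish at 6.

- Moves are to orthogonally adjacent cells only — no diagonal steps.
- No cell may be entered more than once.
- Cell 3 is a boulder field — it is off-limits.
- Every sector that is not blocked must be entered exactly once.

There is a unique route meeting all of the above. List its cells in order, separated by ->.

7 -> 4 -> 1 -> 2 -> 5 -> 8 -> 9 -> 6

Need to visit all 8 open cells exactly once, starting at 7 and ending at 6.
Route from 7: 2× up (reaching 1), right to 2, 2× down (reaching 8), right to 9, up to 6 — 7 moves in all.
Check: all 8 open cells covered.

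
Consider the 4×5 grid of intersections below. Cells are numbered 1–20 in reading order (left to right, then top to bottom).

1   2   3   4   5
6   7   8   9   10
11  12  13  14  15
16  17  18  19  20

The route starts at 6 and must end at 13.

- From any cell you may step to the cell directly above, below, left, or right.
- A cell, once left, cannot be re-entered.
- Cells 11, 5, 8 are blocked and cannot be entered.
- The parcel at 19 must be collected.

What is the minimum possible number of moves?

7

Any route passes through 19 somewhere between 6 and 13. Summing Manhattan distances along the two legs (6 → 19 → 13) gives a lower bound of 5 + 2 = 7 moves.
A route of 7 moves achieves this: 6 → 7 → 12 → 17 → 18 → 19 → 14 → 13.
Since 7 matches the lower bound, it is optimal.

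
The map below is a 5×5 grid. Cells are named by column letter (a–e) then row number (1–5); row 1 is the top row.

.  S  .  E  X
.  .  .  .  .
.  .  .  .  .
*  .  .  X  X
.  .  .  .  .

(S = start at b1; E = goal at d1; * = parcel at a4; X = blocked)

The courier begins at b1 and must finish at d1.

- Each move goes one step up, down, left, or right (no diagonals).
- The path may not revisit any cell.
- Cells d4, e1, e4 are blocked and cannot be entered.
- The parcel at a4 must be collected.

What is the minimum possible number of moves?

10

Any route passes through a4 somewhere between b1 and d1. Summing Manhattan distances along the two legs (b1 → a4 → d1) gives a lower bound of 4 + 6 = 10 moves.
A route of 10 moves achieves this: b1 → b2 → b3 → a3 → a4 → b4 → c4 → c3 → c2 → c1 → d1.
Since 10 matches the lower bound, it is optimal.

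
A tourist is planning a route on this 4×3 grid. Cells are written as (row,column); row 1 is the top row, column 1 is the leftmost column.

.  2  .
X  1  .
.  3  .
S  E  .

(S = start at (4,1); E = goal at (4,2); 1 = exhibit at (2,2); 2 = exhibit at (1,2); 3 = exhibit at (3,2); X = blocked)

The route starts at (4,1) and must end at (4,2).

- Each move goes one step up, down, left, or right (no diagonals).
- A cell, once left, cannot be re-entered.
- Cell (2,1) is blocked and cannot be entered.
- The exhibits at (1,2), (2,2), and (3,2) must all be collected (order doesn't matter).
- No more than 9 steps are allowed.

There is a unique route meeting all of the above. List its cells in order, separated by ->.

Any route must reach (1,2), (2,2), and (3,2) and still end at (4,2) within 9 moves, so the order of the required stops is forced.
Route from (4,1): up to (3,1), right to (3,2), 2× up (reaching (1,2)), right to (1,3), 3× down (reaching (4,3)), left to (4,2) — 9 moves in all.
Check: all required cells visited; 9 ≤ 9 moves.

(4,1) -> (3,1) -> (3,2) -> (2,2) -> (1,2) -> (1,3) -> (2,3) -> (3,3) -> (4,3) -> (4,2)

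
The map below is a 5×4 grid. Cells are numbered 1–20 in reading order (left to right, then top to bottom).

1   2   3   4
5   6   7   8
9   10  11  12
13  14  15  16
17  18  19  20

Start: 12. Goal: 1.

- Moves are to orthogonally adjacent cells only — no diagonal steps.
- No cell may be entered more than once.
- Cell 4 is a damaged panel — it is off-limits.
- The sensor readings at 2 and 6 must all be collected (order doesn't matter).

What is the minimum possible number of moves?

5

Any route passes through 2 and 6 in some order between 12 and 1. Summing Manhattan distances along each leg and taking the cheapest ordering (12 → 6 → 2 → 1) gives a lower bound of 3 + 1 + 1 = 5 moves.
A route of 5 moves achieves this: 12 → 8 → 7 → 6 → 2 → 1.
Since 5 matches the lower bound, it is optimal.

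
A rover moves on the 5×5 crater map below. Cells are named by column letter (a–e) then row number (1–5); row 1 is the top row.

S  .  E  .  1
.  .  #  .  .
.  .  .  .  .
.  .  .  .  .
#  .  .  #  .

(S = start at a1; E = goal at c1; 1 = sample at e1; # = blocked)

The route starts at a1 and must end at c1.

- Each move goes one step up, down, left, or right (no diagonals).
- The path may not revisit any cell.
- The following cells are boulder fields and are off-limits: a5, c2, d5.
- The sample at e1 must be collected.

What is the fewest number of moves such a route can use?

Any route passes through e1 somewhere between a1 and c1. Summing Manhattan distances along the two legs (a1 → e1 → c1) gives a lower bound of 4 + 2 = 6 moves.
The shortest route satisfying every rule uses 10 moves: a1 → a2 → a3 → b3 → c3 → d3 → d2 → e2 → e1 → d1 → c1.
The bound of 6 isn't tight here; checking systematically, no route of length 6 through 9 satisfies every constraint (on a 4-connected grid the length of any start-to-goal walk has the same parity as the Manhattan bound, so only lengths 6, 8, 10, … need checking), so 10 is the minimum.

10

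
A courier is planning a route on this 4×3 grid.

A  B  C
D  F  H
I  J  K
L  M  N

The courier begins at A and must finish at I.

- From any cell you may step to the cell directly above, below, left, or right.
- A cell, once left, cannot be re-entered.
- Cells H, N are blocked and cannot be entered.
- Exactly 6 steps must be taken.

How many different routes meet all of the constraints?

2

Need simple routes of exactly 6 moves from A to I (Manhattan distance 2, so 2 moves are spent on a detour and 2 undoing it).
Enumerating: A D F J M L I | A B F J M L I.
That gives 2 routes.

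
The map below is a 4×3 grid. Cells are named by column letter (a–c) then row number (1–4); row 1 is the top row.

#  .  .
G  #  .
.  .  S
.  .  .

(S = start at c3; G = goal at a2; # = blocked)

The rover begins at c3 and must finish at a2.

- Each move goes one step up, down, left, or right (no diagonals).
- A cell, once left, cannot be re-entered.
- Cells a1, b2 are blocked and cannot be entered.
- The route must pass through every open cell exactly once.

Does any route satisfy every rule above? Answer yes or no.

no

Cell b1 has only one open neighbour but is neither the start nor the goal, so a Hamiltonian route would have to both enter and leave it through the same neighbour — impossible without revisiting.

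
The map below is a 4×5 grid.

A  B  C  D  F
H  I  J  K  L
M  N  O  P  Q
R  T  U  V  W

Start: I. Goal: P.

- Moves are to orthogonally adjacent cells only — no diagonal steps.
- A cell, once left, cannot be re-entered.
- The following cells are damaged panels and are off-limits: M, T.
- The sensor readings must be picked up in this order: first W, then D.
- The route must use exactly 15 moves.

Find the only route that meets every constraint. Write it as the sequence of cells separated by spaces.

The waypoints must appear in the order W, D, with no cell reused.
Route from I: left to H, up to A, 2× right (reaching C), 3× down (reaching U), 2× right (reaching W), 3× up (reaching F), left to D, 2× down (reaching P) — 15 moves in all.
Check: order respected (W at step 9, D at step 13); 15 moves as required.

I H A B C J O U V W Q L F D K P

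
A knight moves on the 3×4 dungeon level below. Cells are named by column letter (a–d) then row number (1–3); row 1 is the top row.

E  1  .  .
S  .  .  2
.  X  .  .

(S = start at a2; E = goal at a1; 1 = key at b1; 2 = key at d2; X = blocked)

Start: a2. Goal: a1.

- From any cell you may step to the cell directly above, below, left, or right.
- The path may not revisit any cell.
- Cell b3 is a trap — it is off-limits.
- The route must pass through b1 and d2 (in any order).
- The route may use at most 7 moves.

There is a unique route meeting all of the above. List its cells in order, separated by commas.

a2, b2, c2, d2, d1, c1, b1, a1

The budget equals the shortest possible length, so every move has to be on a shortest route through the required cells.
Route from a2: right 3 to d2, up 1 to d1, left 3 to a1 — 7 moves in all.
Check: all required cells visited; 7 ≤ 7 moves.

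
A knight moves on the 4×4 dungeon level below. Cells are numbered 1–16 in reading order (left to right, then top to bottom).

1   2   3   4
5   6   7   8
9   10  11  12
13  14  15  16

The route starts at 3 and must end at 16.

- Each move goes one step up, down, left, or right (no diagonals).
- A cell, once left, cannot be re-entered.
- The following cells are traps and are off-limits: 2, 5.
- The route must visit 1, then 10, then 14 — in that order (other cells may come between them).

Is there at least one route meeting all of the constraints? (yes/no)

no

The blocked cells wall 1 off from 3 completely — no sequence of moves reaches it at all, so no route can satisfy the rules.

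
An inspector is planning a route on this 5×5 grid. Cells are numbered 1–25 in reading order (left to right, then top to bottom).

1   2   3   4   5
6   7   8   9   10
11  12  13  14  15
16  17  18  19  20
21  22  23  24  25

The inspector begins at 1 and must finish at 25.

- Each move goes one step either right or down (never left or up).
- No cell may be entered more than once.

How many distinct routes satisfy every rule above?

70

A right/down-only route from 1 to 25 makes exactly 4 down-moves and 4 right-moves in some order.
With no other constraints that would be C(8,4) = 70 routes.
That gives 70 routes.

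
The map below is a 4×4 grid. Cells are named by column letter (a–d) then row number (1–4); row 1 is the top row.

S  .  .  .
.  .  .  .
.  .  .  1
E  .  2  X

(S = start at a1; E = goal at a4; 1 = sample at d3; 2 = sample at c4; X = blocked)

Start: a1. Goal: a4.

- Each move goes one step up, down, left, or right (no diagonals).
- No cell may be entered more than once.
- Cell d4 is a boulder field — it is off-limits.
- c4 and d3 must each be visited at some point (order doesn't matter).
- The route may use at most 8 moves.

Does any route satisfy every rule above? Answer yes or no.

no

Even ignoring the no-revisit rule, getting from a1 to a4, taking the cheapest ordering a1 → d3 → c4 → a4 needs at least 5 + 2 + 2 = 9 moves (Manhattan distance per leg), which exceeds the 8-move limit.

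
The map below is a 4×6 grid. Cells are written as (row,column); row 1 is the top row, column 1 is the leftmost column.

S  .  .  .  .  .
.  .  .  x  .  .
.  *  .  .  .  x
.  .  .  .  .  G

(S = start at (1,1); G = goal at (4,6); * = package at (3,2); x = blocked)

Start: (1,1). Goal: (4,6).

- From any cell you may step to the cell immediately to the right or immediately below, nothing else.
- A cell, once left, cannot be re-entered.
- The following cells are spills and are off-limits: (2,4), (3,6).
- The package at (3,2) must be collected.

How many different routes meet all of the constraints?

A right/down-only route from (1,1) to (4,6) makes exactly 3 down-moves and 5 right-moves in some order.
With no other constraints that would be C(8,3) = 56 routes.
Split at (3,2) and multiply the segment counts (each segment already excludes blocked cells): (1,1)→(3,2): 3; (3,2)→(4,6): 4; product = 12.
That gives 12 routes.

12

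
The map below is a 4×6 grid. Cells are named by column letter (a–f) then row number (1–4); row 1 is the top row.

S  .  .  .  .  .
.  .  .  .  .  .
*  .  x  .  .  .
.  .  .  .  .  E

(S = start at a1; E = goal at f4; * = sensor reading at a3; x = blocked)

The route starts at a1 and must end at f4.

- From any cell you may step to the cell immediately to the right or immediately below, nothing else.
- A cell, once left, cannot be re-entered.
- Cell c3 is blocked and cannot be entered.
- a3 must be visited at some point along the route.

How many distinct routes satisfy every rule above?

2

A right/down-only route from a1 to f4 makes exactly 3 down-moves and 5 right-moves in some order.
With no other constraints that would be C(8,3) = 56 routes.
Split at a3 and multiply the segment counts (each segment already excludes blocked cells): a1→a3: 1; a3→f4: 2; product = 2.
That gives 2 routes.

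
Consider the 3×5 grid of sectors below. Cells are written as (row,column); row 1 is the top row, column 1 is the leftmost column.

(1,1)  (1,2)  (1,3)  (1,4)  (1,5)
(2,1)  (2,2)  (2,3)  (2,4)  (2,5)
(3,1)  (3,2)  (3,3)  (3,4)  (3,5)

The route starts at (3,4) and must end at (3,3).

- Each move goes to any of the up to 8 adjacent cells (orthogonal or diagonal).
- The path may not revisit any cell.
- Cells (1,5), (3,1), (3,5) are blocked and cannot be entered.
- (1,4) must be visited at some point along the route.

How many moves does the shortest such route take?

Any route passes through (1,4) somewhere between (3,4) and (3,3). Summing Chebyshev distances along the two legs ((3,4) → (1,4) → (3,3)) gives a lower bound of 2 + 2 = 4 moves.
A route of 4 moves achieves this: (3,4) → (2,3) → (1,4) → (2,4) → (3,3).
Since 4 matches the lower bound, it is optimal.

4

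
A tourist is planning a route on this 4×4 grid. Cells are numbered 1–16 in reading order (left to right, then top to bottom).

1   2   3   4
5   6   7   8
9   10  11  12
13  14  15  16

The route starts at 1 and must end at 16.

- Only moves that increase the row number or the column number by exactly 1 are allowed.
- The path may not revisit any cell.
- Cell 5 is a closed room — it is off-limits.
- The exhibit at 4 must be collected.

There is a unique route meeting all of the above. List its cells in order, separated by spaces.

Moves only go right or down, so the column and row indices never decrease.
Route from 1: 3× right (reaching 4), 3× down (reaching 16) — 6 moves in all.
Check: all required cells visited.

1 2 3 4 8 12 16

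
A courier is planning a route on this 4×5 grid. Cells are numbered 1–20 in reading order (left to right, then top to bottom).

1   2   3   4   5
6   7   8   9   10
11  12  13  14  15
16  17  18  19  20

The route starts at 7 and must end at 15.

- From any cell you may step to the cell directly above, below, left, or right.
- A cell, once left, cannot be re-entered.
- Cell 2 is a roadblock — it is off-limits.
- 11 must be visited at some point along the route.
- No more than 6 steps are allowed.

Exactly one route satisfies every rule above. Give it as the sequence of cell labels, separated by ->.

7 -> 6 -> 11 -> 12 -> 13 -> 14 -> 15

Any route must reach 11 and still end at 15 within 6 moves, so the order of the required stops is forced.
Route from 7: left 1 to 6, down 1 to 11, right 4 to 15 — 6 moves in all.
Check: all required cells visited; 6 ≤ 6 moves.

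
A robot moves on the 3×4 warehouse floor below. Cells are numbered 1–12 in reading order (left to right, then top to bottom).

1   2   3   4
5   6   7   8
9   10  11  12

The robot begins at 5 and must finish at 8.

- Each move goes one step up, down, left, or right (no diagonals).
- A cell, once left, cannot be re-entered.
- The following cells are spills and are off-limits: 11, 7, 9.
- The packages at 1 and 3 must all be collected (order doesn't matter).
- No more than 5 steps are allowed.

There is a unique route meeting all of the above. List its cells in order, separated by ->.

Any route must reach 1 and 3 and still end at 8 within 5 moves, so the order of the required stops is forced.
Route from 5: up to 1, 3× right (reaching 4), down to 8 — 5 moves in all.
Check: all required cells visited; 5 ≤ 5 moves.

5 -> 1 -> 2 -> 3 -> 4 -> 8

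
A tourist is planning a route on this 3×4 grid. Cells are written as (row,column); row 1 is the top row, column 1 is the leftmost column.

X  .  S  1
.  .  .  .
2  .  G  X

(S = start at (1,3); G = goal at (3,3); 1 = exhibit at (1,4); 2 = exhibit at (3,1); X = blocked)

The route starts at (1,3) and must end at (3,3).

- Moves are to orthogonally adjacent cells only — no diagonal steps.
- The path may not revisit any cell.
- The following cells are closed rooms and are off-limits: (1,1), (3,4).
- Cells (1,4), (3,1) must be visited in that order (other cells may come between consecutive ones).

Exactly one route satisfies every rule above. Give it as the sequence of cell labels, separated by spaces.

(1,3) (1,4) (2,4) (2,3) (2,2) (2,1) (3,1) (3,2) (3,3)

The waypoints must appear in the order (1,4), (3,1), with no cell reused.
Route from (1,3): right 1 to (1,4), down 1 to (2,4), left 3 to (2,1), down 1 to (3,1), right 2 to (3,3) — 8 moves in all.
Check: order respected (1 at step 1, 2 at step 6).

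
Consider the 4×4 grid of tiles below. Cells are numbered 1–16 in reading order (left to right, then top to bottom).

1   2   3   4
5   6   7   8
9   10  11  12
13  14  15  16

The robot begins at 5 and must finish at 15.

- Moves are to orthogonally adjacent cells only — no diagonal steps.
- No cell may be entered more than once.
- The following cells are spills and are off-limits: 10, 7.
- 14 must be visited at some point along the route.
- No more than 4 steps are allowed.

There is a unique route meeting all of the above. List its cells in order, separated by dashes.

The budget equals the shortest possible length, so every move has to be on a shortest route through the required cells.
Route from 5: 2× down (reaching 13), 2× right (reaching 15) — 4 moves in all.
Check: all required cells visited; 4 ≤ 4 moves.

5 - 9 - 13 - 14 - 15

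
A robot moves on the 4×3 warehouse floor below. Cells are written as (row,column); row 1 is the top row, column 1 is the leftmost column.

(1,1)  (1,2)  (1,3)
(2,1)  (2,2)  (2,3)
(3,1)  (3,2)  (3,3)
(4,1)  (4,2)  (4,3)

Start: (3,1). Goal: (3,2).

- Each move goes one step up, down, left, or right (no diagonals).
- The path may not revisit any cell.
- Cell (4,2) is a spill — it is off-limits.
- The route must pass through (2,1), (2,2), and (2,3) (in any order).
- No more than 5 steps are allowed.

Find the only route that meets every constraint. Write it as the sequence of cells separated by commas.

The budget equals the shortest possible length, so every move has to be on a shortest route through the required cells.
Route from (3,1): up 1 to (2,1), right 2 to (2,3), down 1 to (3,3), left 1 to (3,2) — 5 moves in all.
Check: all required cells visited; 5 ≤ 5 moves.

(3,1), (2,1), (2,2), (2,3), (3,3), (3,2)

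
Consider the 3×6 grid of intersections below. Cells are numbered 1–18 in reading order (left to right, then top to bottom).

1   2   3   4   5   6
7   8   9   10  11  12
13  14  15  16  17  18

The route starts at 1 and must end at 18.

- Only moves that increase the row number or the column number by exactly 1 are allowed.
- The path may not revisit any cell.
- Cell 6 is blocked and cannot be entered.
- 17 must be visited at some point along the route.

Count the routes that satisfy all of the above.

A right/down-only route from 1 to 18 makes exactly 2 down-moves and 5 right-moves in some order.
With no other constraints that would be C(7,2) = 21 routes.
Split at 17 and multiply the segment counts (each segment already excludes blocked cells): 1→17: 15; 17→18: 1; product = 15.
That gives 15 routes.

15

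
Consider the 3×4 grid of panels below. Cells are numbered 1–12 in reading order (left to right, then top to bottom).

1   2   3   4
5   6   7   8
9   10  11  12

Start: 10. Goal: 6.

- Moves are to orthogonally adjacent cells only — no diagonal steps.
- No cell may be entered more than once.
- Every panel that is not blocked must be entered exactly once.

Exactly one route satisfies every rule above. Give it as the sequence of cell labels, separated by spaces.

10 9 5 1 2 3 4 8 12 11 7 6

Need to visit all 12 open cells exactly once, starting at 10 and ending at 6.
Route from 10: left 1 to 9, up 2 to 1, right 3 to 4, down 2 to 12, left 1 to 11, up 1 to 7, left 1 to 6 — 11 moves in all.
Check: all 12 open cells covered.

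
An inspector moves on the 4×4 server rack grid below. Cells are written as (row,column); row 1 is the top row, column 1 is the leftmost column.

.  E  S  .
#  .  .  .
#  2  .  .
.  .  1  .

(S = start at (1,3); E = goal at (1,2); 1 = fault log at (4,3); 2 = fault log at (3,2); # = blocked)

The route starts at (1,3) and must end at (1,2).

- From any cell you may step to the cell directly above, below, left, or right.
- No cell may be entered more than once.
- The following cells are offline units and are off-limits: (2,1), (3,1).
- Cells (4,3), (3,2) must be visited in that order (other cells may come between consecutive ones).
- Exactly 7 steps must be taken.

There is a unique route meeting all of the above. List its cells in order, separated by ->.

The waypoints must appear in the order (4,3), (3,2), with no cell reused.
Route from (1,3): down 3 to (4,3), left 1 to (4,2), up 3 to (1,2) — 7 moves in all.
Check: order respected (1 at step 3, 2 at step 5); 7 moves as required.

(1,3) -> (2,3) -> (3,3) -> (4,3) -> (4,2) -> (3,2) -> (2,2) -> (1,2)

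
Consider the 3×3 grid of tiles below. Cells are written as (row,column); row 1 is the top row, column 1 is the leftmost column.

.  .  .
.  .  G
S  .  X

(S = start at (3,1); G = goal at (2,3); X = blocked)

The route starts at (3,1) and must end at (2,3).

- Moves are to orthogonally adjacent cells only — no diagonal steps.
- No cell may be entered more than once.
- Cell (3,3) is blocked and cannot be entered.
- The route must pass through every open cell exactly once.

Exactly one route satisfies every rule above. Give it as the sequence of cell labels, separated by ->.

(3,1) -> (3,2) -> (2,2) -> (2,1) -> (1,1) -> (1,2) -> (1,3) -> (2,3)

Need to visit all 8 open cells exactly once, starting at (3,1) and ending at (2,3).
Cell (1,1) has only two open neighbours ((2,1) and (1,2)), so the path must pass straight through it: one of those is the cell it's entered from and the other is where it exits.
Route from (3,1): right to (3,2), up to (2,2), left to (2,1), up to (1,1), 2× right (reaching (1,3)), down to (2,3) — 7 moves in all.
Check: all 8 open cells covered.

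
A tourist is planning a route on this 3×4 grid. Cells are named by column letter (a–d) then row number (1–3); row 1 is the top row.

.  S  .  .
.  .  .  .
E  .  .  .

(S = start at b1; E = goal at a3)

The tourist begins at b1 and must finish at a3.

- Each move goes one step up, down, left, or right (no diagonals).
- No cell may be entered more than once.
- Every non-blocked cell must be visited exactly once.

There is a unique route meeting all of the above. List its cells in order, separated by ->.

b1 -> a1 -> a2 -> b2 -> c2 -> c1 -> d1 -> d2 -> d3 -> c3 -> b3 -> a3

Need to visit all 12 open cells exactly once, starting at b1 and ending at a3.
Cell d1 has only two open neighbours (d2 and c1), so the path must pass straight through it: one of those is the cell it's entered from and the other is where it exits.
Route from b1: left 1 to a1, down 1 to a2, right 2 to c2, up 1 to c1, right 1 to d1, down 2 to d3, left 3 to a3 — 11 moves in all.
Check: all 12 open cells covered.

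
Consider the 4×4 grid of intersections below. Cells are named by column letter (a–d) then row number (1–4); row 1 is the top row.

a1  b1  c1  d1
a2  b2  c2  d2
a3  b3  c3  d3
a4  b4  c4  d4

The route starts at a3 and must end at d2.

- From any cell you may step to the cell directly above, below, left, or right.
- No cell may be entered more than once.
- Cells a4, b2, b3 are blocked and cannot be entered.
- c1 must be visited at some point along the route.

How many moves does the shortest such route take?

Any route passes through c1 somewhere between a3 and d2. Summing Manhattan distances along the two legs (a3 → c1 → d2) gives a lower bound of 4 + 2 = 6 moves.
A route of 6 moves achieves this: a3 → a2 → a1 → b1 → c1 → c2 → d2.
Since 6 matches the lower bound, it is optimal.

6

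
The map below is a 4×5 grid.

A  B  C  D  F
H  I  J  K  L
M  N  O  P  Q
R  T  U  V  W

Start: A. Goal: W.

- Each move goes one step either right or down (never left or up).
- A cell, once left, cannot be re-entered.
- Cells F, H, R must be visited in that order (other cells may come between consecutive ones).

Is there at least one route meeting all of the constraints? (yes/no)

no

H lies to the left of F, so going from F to H would need a leftward move — but moves only go right/down, so F cannot be visited before H.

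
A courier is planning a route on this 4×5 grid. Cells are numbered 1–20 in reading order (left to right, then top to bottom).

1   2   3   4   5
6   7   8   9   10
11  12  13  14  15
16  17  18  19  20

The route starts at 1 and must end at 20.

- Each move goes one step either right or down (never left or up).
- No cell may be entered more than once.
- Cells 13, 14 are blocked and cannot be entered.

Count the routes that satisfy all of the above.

A right/down-only route from 1 to 20 makes exactly 3 down-moves and 4 right-moves in some order.
With no other constraints that would be C(7,3) = 35 routes.
Subtract routes through each blocked cell (inclusion–exclusion for overlaps): − through 13: 18 − through 14: 20 + through 13&14: 12 → 9.
That gives 9 routes.

9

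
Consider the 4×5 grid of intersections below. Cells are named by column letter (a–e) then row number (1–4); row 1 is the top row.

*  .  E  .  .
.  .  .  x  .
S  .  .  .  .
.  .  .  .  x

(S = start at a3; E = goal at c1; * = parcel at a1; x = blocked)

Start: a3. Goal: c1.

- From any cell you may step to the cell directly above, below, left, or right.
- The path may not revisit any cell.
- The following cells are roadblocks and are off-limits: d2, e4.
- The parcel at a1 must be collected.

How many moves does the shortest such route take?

4

Any route passes through a1 somewhere between a3 and c1. Summing Manhattan distances along the two legs (a3 → a1 → c1) gives a lower bound of 2 + 2 = 4 moves.
A route of 4 moves achieves this: a3 → a2 → a1 → b1 → c1.
Since 4 matches the lower bound, it is optimal.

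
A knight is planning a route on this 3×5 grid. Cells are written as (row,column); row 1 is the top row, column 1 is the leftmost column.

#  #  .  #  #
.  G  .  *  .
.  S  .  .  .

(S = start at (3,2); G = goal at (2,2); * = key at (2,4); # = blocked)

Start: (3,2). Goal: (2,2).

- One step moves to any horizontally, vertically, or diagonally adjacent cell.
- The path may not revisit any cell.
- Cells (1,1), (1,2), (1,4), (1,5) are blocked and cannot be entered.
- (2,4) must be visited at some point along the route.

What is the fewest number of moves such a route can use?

4

Any route passes through (2,4) somewhere between (3,2) and (2,2). Summing Chebyshev distances along the two legs ((3,2) → (2,4) → (2,2)) gives a lower bound of 2 + 2 = 4 moves.
A route of 4 moves achieves this: (3,2) → (2,3) → (2,4) → (1,3) → (2,2).
Since 4 matches the lower bound, it is optimal.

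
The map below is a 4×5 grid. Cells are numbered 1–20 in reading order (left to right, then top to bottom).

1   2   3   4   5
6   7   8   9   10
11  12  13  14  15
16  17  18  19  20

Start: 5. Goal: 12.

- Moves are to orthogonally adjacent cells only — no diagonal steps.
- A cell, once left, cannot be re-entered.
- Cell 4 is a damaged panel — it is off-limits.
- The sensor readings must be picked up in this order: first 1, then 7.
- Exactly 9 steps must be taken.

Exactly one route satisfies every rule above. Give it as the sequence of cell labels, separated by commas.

5, 10, 9, 8, 3, 2, 1, 6, 7, 12

The waypoints must appear in the order 1, 7, with no cell reused.
Route from 5: down 1 to 10, left 2 to 8, up 1 to 3, left 2 to 1, down 1 to 6, right 1 to 7, down 1 to 12 — 9 moves in all.
Check: order respected (1 at step 6, 7 at step 8); 9 moves as required.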